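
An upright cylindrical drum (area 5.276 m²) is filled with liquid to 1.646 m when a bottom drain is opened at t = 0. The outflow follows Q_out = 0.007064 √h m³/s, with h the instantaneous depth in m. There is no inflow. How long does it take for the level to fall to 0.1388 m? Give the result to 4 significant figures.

1360 s

With no inflow, A dh/dt = −0.007064 √h.
This is separable: 2 d(√h)/dt = −0.007064/A, so √h = √h₀ − (0.007064/(2A)) t.
t = 2A(√h₀ − √h)/0.007064 = 2·5.276·(√1.646 − √0.1388)/0.007064
  = 10.5520 × (1.28297 − 0.372559) / 0.007064 = 1359.94 s.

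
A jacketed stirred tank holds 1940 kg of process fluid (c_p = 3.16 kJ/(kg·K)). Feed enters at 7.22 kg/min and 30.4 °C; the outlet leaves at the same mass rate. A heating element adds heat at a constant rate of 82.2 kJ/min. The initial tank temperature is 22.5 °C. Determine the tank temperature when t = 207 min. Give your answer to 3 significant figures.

Energy balance: M c_p dT/dt = ṁ c_p (T_in − T) + 82.2.
Rearrange: dT/dt = (T_ss − T)/τ with τ = M/ṁ = 268.70 min and T_ss = T_in + Q̇/(ṁ c_p) = 34.003 °C.
Integrating: T(t) = T_ss + (T₀ − T_ss) e^(−t/τ).
T(207) = 34.003 + (-11.503)·e^(−207/268.70) = 34.003 + (-11.503)·0.46284 = 28.679 °C.

28.7 °C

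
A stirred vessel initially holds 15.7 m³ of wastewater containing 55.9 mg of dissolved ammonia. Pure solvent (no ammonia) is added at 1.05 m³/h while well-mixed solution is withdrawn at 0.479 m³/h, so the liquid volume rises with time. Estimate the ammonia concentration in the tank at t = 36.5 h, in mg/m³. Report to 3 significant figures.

Total volume: dV/dt = Q_in − Q_out = 0.57100 m³/h, so V(t) = 15.7 + 0.57100 t and V(36.5) = 36.541 m³.
Species balance (pure solvent in): dm/dt = −Q_out · m/V(t).
Separate: dm/m = −Q_out dt/V(t) ⇒ ln(m/m₀) = −(Q_out/(Q_in−Q_out)) ln(V/V₀).
m = m₀ (V₀/V)^(Q_out/(Q_in−Q_out)) = 55.9 × (15.7/36.541)^(0.83888) = 27.519 mg.
C = m/V = 27.519/36.541 = 0.75310 mg/m³.

0.753 mg/m³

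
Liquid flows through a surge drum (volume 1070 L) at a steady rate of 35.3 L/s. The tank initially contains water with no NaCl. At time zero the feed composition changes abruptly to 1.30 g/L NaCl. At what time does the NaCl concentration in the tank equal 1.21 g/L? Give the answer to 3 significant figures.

Transient balance on the dissolved component: V dC/dt = Q(C_in − C), so τ = V/Q = 30.312 s.
C(t) = C_in + (C₀ − C_in) e^(−t/τ). Set C = 1.21 and solve for t:
e^(−t/τ) = (C − C_in)/(C₀ − C_in) = (1.21 − 1.30)/(0 − 1.30) = 0.069231
t = −τ ln(…) = 30.312 × 2.6703 = 80.941 s.

80.9 s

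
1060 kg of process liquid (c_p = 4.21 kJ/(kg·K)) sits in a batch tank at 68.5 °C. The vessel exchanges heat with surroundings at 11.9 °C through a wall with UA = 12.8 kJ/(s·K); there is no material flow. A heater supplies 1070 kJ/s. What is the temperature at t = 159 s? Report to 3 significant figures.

78.4 °C

M c_p dT/dt = −UA(T − T_amb) + Q̇.
dT/dt = (T_ss − T)/τ with T_ss = T_amb + Q̇/UA = 11.9 + 1070/12.8 = 95.494 °C, τ = M c_p/UA = 1060·4.21/12.8 = 348.64 s.
This is linear first-order; T(t) = T_ss + (T₀ − T_ss) e^(−t/τ).
T(159) = 95.494 + (-26.994)·0.63378 = 78.386 °C.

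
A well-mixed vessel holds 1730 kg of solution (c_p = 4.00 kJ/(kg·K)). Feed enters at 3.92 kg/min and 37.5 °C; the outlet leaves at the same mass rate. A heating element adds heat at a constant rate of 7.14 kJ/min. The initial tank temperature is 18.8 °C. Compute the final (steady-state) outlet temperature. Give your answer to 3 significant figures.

38.0 °C

First-law balance (no shaft work): M c_p dT/dt = ṁ c_p (T_in − T) + 7.14.
At steady state dT/dt = 0 ⇒ T_ss = T_in + Q̇/(ṁ c_p) = 37.5 + 7.14/(3.92·4.00) = 37.955 °C.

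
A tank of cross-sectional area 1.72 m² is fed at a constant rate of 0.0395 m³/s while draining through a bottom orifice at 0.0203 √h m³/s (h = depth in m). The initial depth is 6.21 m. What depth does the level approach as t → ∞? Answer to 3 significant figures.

Level balance: A dh/dt = 0.0395 − 0.0203 √h. Setting dh/dt = 0:
Q_in = 0.0203 √h_ss ⇒ √h_ss = 0.0395/0.0203 = 1.9458.
h_ss = 1.9458² = 3.7862 m. (Since h₀ = 6.21 m > h_ss, the level will fall toward this value.)

3.79 m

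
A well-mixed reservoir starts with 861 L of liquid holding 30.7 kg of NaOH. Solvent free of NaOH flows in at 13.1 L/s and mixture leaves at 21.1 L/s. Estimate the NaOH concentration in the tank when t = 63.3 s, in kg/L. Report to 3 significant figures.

0.00834 kg/L

Let m(t) be the amount of NaOH. Volume: V(t) = V₀ + (Q_in − Q_out) t = 861 − 8.0000 t; V(63.3) = 354.60 L.
Species balance (pure solvent in): dm/dt = −Q_out · m/V(t).
Separate: dm/m = −Q_out dt/V(t) ⇒ ln(m/m₀) = −(Q_out/(Q_in−Q_out)) ln(V/V₀).
m = m₀ (V₀/V)^(Q_out/(Q_in−Q_out)) = 30.7 × (861/354.60)^(-2.6375) = 2.9580 kg.
C = m/V = 2.9580/354.60 = 0.0083419 kg/L.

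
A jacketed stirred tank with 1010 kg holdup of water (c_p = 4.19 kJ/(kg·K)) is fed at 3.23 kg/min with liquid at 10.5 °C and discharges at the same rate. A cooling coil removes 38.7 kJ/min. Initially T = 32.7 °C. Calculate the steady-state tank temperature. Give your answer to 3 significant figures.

M c_p dT/dt = ṁ c_p (T_in − T) − Q̇.
At steady state dT/dt = 0 ⇒ T_ss = T_in − Q̇/(ṁ c_p) = 10.5 − 38.7/(3.23·4.19) = 7.6405 °C.

7.64 °C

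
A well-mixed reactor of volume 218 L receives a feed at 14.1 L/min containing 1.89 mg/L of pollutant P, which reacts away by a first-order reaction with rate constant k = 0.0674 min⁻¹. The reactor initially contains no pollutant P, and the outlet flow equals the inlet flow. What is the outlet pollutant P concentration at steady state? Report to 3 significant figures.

Accumulation = in − out − consumed: V dC/dt = Q C_in − Q C − k V C.
At steady state: 0 = Q C_in − (Q + kV) C_ss, so C_ss = Q C_in/(Q + kV).
C_ss = 14.1·1.89/(14.1 + 0.0674·218) = 26.649/28.793 = 0.92553 mg/L.

0.926 mg/L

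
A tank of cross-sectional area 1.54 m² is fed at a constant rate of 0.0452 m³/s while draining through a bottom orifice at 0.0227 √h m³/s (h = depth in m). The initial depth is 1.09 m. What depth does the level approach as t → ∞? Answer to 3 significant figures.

Level balance: A dh/dt = 0.0452 − 0.0227 √h. Setting dh/dt = 0:
Q_in = 0.0227 √h_ss ⇒ √h_ss = 0.0452/0.0227 = 1.9912.
h_ss = 1.9912² = 3.9648 m. (Since h₀ = 1.09 m < h_ss, the level will rise toward this value.)

3.96 m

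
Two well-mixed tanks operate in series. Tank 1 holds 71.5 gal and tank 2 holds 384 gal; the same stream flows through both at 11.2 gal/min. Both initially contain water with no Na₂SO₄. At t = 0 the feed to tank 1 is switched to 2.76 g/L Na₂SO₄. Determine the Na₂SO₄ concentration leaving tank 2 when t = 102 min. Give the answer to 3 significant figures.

Species balance on tank i: dCᵢ/dt = (Cᵢ₋₁ − Cᵢ)/τᵢ with τᵢ = Vᵢ/Q.
τ₁ = 71.5/11.2 = 6.3839 min; τ₂ = 384/11.2 = 34.286 min.
Solving the cascade with C₁(0)=C₂(0)=0 gives C₂(t) = C_in[1 − (τ₁ e^(−t/τ₁) − τ₂ e^(−t/τ₂))/(τ₁ − τ₂)].
At t = 102: e^(−t/τ₁) = 1.1508e-07, e^(−t/τ₂) = 0.051047.
C₂ = 2.76·[1 − (6.3839·1.1508e-07 − 34.286·0.051047)/(-27.902)] = 2.76·0.93727 = 2.5869 g/L.

2.59 g/L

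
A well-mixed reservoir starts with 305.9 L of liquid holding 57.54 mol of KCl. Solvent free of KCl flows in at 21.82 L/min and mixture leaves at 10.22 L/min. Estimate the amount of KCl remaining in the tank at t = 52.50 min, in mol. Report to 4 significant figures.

Total volume: dV/dt = Q_in − Q_out = 11.6000 L/min, so V(t) = 305.9 + 11.6000 t and V(52.50) = 914.900 L.
Species balance (pure solvent in): dm/dt = −Q_out · m/V(t).
dm/m = −Q_out dt/(V₀ + 11.6000 t); integrating gives ln(m/m₀) = −(Q_out/(Q_in−Q_out)) ln(V/V₀).
m = m₀ (V₀/V)^(Q_out/(Q_in−Q_out)) = 57.54 × (305.9/914.900)^(0.881034) = 21.9169 mol.

21.92 mol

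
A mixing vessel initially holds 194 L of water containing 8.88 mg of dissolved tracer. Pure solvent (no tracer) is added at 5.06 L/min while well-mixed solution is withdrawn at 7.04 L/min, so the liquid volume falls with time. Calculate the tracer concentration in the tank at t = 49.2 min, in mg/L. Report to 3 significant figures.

0.00770 mg/L

Total volume: dV/dt = Q_in − Q_out = -1.9800 L/min, so V(t) = 194 − 1.9800 t and V(49.2) = 96.584 L.
No tracer enters, so dm/dt = −Q_out · (m/V).
Separate: dm/m = −Q_out dt/V(t) ⇒ ln(m/m₀) = −(Q_out/(Q_in−Q_out)) ln(V/V₀).
m = m₀ (V₀/V)^(Q_out/(Q_in−Q_out)) = 8.88 × (194/96.584)^(-3.5556) = 0.74379 mg.
C = m/V = 0.74379/96.584 = 0.0077009 mg/L.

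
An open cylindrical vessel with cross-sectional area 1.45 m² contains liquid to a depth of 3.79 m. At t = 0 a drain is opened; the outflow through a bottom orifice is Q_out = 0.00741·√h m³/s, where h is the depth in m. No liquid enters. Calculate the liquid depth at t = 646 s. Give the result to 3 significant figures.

A dh/dt = −Q_out = −0.00741 √h.
Separate and integrate: 2(√h − √h₀) = −(0.00741/A) t.
√h = √3.79 − 0.00741·646/(2·1.45) = 1.9468 − 1.6506 = 0.29615.
h = 0.29615² = 0.087705 m.

0.0877 m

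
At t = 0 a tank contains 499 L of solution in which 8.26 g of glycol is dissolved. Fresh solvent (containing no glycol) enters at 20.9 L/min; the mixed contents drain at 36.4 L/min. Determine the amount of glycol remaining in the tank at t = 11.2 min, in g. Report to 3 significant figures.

3.03 g

Let m(t) be the amount of glycol. Volume: V(t) = V₀ + (Q_in − Q_out) t = 499 − 15.500 t; V(11.2) = 325.40 L.
Solute balance: dm/dt = 0 − Q_out C = −Q_out m/V(t).
Separate: dm/m = −Q_out dt/V(t) ⇒ ln(m/m₀) = −(Q_out/(Q_in−Q_out)) ln(V/V₀).
m = m₀ (V₀/V)^(Q_out/(Q_in−Q_out)) = 8.26 × (499/325.40)^(-2.3484) = 3.0264 g.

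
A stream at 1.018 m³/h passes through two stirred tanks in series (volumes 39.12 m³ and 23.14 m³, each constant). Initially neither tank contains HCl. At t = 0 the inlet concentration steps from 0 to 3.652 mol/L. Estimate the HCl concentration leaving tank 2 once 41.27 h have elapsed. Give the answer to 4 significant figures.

1.458 mol/L

Species balance on tank i: dCᵢ/dt = (Cᵢ₋₁ − Cᵢ)/τᵢ with τᵢ = Vᵢ/Q.
τ₁ = 39.12/1.018 = 38.4283 h; τ₂ = 23.14/1.018 = 22.7308 h.
Tank 1: C₁ = C_in(1 − e^(−t/τ₁)). Tank 2 (τ₁ ≠ τ₂): C₂ = C_in[1 − (τ₁ e^(−t/τ₁) − τ₂ e^(−t/τ₂))/(τ₁ − τ₂)].
At t = 41.27: e^(−t/τ₁) = 0.341657, e^(−t/τ₂) = 0.162741.
C₂ = 3.652·[1 − (38.4283·0.341657 − 22.7308·0.162741)/(15.6974)] = 3.652·0.399262 = 1.45811 mol/L.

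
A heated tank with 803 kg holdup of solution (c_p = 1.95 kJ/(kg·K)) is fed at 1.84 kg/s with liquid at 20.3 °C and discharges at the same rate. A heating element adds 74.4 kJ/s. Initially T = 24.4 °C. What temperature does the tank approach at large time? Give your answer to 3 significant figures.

M c_p dT/dt = ṁ c_p (T_in − T) + Q̇.
At steady state dT/dt = 0 ⇒ T_ss = T_in + Q̇/(ṁ c_p) = 20.3 + 74.4/(1.84·1.95) = 41.036 °C.

41.0 °C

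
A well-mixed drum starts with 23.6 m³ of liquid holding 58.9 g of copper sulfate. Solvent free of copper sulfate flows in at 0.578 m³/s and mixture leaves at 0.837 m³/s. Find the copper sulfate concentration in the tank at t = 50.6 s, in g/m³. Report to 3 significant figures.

Total volume: dV/dt = Q_in − Q_out = -0.25900 m³/s, so V(t) = 23.6 − 0.25900 t and V(50.6) = 10.495 m³.
No copper sulfate enters, so dm/dt = −Q_out · (m/V).
dm/m = −Q_out dt/(V₀ − 0.25900 t); integrating gives ln(m/m₀) = −(Q_out/(Q_in−Q_out)) ln(V/V₀).
m = m₀ (V₀/V)^(Q_out/(Q_in−Q_out)) = 58.9 × (23.6/10.495)^(-3.2317) = 4.2928 g.
C = m/V = 4.2928/10.495 = 0.40905 g/m³.

0.409 g/m³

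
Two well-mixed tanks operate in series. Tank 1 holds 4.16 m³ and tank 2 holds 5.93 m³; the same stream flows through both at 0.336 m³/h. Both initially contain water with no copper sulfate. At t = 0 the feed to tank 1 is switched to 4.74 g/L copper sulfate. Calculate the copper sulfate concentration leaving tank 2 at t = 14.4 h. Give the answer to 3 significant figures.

Each tank obeys Vᵢ dCᵢ/dt = Q(Cᵢ₋₁ − Cᵢ), so τᵢ = Vᵢ/Q.
τ₁ = 4.16/0.336 = 12.381 h; τ₂ = 5.93/0.336 = 17.649 h.
Tank 1: C₁ = C_in(1 − e^(−t/τ₁)). Tank 2 (τ₁ ≠ τ₂): C₂ = C_in[1 − (τ₁ e^(−t/τ₁) − τ₂ e^(−t/τ₂))/(τ₁ − τ₂)].
At t = 14.4: e^(−t/τ₁) = 0.31252, e^(−t/τ₂) = 0.44223.
C₂ = 4.74·[1 − (12.381·0.31252 − 17.649·0.44223)/(-5.2679)] = 4.74·0.25291 = 1.1988 g/L.

1.20 g/L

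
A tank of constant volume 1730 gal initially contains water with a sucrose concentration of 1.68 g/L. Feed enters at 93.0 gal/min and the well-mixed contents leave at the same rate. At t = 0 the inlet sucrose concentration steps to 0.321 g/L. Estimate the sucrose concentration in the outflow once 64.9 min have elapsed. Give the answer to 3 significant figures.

0.362 g/L

Species balance on the tank: V dC/dt = Q(C_in − C).
Time constant τ = V/Q = 1730/93.0 = 18.602 min.
This is linear first-order; C(t) = C_in + (C₀ − C_in) e^(−t/τ).
C(64.9) = 0.321 + (1.68 − 0.321)·e^(−64.9/18.602) = 0.321 + (1.3590)·0.030536 = 0.36250 g/L.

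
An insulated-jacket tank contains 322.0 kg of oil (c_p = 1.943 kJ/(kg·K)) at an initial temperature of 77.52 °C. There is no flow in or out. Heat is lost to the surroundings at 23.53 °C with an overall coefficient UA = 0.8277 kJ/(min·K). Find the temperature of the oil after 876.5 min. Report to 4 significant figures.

40.46 °C

M c_p dT/dt = −UA(T − T_amb).
dT/dt = (T_ss − T)/τ with T_ss = T_amb = 23.5300 °C, τ = M c_p/UA = 322.0·1.943/0.8277 = 755.885 min.
T approaches T_ss exponentially: T(t) = T_ss + (T₀ − T_ss) e^(−t/τ).
T(876.5) = 23.5300 + (53.9900)·0.313622 = 40.4624 °C.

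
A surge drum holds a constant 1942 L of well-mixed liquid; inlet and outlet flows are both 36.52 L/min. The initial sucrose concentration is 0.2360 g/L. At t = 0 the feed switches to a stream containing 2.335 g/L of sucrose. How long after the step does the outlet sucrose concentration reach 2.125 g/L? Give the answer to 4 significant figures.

Unsteady species balance (constant V, well mixed): V dC/dt = Q(C_in − C), so τ = V/Q = 53.1763 min.
C(t) = C_in + (C₀ − C_in) e^(−t/τ). Set C = 2.125 and solve for t:
e^(−t/τ) = (C − C_in)/(C₀ − C_in) = (2.125 − 2.335)/(0.2360 − 2.335) = 0.100048
t = −τ ln(…) = 53.1763 × 2.30211 = 122.418 min.

122.4 min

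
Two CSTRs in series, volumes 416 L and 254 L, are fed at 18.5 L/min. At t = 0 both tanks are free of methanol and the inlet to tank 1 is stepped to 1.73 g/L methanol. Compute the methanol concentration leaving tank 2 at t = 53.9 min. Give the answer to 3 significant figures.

1.38 g/L

Time constants: τᵢ = Vᵢ/Q for each well-mixed tank.
τ₁ = 416/18.5 = 22.486 min; τ₂ = 254/18.5 = 13.730 min.
Tank 1: C₁ = C_in(1 − e^(−t/τ₁)). Tank 2 (τ₁ ≠ τ₂): C₂ = C_in[1 − (τ₁ e^(−t/τ₁) − τ₂ e^(−t/τ₂))/(τ₁ − τ₂)].
At t = 53.9: e^(−t/τ₁) = 0.090991, e^(−t/τ₂) = 0.019727.
C₂ = 1.73·[1 − (22.486·0.090991 − 13.730·0.019727)/(8.7568)] = 1.73·0.79727 = 1.3793 g/L.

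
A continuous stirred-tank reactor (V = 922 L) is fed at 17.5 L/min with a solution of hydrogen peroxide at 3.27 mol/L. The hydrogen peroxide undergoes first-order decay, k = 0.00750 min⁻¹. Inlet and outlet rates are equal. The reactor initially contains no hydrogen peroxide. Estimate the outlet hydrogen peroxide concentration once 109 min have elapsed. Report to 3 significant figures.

2.21 mol/L

Accumulation = in − out − consumed: V dC/dt = Q C_in − Q C − k V C.
dC/dt = (Q/V) C_in − (Q/V + k) C; effective rate a = Q/V + k = 0.018980 + 0.00750 = 0.026480 min⁻¹.
C_ss = Q C_in/(Q + kV) = 2.3438 mol/L; C(t) = C_ss + (C₀ − C_ss) e^(−a t).
C(109) = 2.3438 + (-2.3438)·e^(−0.026480·109) = 2.3438 + (-2.3438)·0.055778 = 2.2131 mol/L.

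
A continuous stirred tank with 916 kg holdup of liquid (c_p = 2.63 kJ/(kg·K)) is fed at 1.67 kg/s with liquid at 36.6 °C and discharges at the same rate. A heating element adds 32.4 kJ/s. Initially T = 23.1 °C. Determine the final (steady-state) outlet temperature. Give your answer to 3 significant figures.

Unsteady energy balance on the tank contents: M c_p dT/dt = ṁ c_p (T_in − T) + 32.4.
At steady state dT/dt = 0 ⇒ T_ss = T_in + Q̇/(ṁ c_p) = 36.6 + 32.4/(1.67·2.63) = 43.977 °C.

44.0 °C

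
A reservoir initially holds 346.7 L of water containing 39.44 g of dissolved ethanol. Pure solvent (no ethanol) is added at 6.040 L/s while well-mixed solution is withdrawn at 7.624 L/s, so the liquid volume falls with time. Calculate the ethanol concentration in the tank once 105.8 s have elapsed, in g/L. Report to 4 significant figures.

0.009168 g/L

Let m(t) be the amount of ethanol. Volume: V(t) = V₀ + (Q_in − Q_out) t = 346.7 − 1.58400 t; V(105.8) = 179.113 L.
Species balance (pure solvent in): dm/dt = −Q_out · m/V(t).
dm/m = −Q_out dt/(V₀ − 1.58400 t); integrating gives ln(m/m₀) = −(Q_out/(Q_in−Q_out)) ln(V/V₀).
m = m₀ (V₀/V)^(Q_out/(Q_in−Q_out)) = 39.44 × (346.7/179.113)^(-4.81313) = 1.64210 g.
C = m/V = 1.64210/179.113 = 0.00916797 g/L.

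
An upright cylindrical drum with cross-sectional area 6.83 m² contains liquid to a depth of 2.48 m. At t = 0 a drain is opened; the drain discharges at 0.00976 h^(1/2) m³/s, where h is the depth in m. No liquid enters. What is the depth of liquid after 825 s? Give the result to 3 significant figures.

A dh/dt = −Q_out = −0.00976 √h.
∫ h^(−1/2) dh = −(0.00976/A) ∫ dt, giving 2√h = 2√h₀ − (0.00976/A) t.
√h = √2.48 − 0.00976·825/(2·6.83) = 1.5748 − 0.58946 = 0.98534.
h = 0.98534² = 0.97090 m.

0.971 m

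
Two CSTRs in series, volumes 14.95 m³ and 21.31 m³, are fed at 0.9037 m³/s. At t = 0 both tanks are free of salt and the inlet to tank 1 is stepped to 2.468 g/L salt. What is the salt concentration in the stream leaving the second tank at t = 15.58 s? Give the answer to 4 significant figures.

Time constants: τᵢ = Vᵢ/Q for each well-mixed tank.
τ₁ = 14.95/0.9037 = 16.5431 s; τ₂ = 21.31/0.9037 = 23.5808 s.
Solving the cascade with C₁(0)=C₂(0)=0 gives C₂(t) = C_in[1 − (τ₁ e^(−t/τ₁) − τ₂ e^(−t/τ₂))/(τ₁ − τ₂)].
At t = 15.58: e^(−t/τ₁) = 0.389932, e^(−t/τ₂) = 0.516487.
C₂ = 2.468·[1 − (16.5431·0.389932 − 23.5808·0.516487)/(-7.03773)] = 2.468·0.186031 = 0.459125 g/L.

0.4591 g/L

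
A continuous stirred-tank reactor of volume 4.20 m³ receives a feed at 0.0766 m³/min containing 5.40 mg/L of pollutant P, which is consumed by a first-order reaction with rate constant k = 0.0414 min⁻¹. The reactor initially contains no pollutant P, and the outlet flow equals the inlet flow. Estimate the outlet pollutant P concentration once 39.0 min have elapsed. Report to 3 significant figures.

1.49 mg/L

Accumulation = in − out − consumed: V dC/dt = Q C_in − Q C − k V C.
dC/dt = (Q/V) C_in − (Q/V + k) C; effective rate a = Q/V + k = 0.018238 + 0.0414 = 0.059638 min⁻¹.
C_ss = Q C_in/(Q + kV) = 1.6514 mg/L; C(t) = C_ss + (C₀ − C_ss) e^(−a t).
C(39.0) = 1.6514 + (-1.6514)·e^(−0.059638·39.0) = 1.6514 + (-1.6514)·0.097697 = 1.4901 mg/L.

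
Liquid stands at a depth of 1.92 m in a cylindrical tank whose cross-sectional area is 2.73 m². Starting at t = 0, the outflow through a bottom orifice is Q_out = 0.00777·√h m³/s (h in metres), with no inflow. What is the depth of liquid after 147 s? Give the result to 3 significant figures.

Mass balance (ρ constant): A dh/dt = −0.00777 √h.
This is separable: 2 d(√h)/dt = −0.00777/A, so √h = √h₀ − (0.00777/(2A)) t.
√h = √1.92 − 0.00777·147/(2·2.73) = 1.3856 − 0.20919 = 1.1764.
h = 1.1764² = 1.3840 m.

1.38 m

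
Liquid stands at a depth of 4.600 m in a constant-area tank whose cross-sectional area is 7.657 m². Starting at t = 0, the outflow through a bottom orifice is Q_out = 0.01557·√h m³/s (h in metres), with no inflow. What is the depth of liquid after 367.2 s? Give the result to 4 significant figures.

3.138 m

A dh/dt = −Q_out = −0.01557 √h.
This is separable: 2 d(√h)/dt = −0.01557/A, so √h = √h₀ − (0.01557/(2A)) t.
√h = √4.600 − 0.01557·367.2/(2·7.657) = 2.14476 − 0.373338 = 1.77142.
h = 1.77142² = 3.13794 m.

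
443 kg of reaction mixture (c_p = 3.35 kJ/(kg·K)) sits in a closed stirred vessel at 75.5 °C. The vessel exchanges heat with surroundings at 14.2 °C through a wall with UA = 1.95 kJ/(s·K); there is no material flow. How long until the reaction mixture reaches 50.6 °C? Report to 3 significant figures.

Energy balance: M c_p dT/dt = −UA(T − T_amb).
τ = M c_p/UA = 761.05 s; T_ss = T_amb = 14.200 °C.
T(t) = T_ss + (T₀ − T_ss)e^(−t/τ); set T = 50.6:
t = −τ ln[(T − T_ss)/(T₀ − T_ss)] = −761.05 · ln(0.59380) = 396.67 s.

397 s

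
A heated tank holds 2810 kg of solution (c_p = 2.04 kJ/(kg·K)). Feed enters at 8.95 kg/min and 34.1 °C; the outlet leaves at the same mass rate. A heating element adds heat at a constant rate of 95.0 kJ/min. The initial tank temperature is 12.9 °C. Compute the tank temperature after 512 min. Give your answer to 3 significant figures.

34.1 °C

Unsteady energy balance on the tank contents: M c_p dT/dt = ṁ c_p (T_in − T) + 95.0.
Rearrange: dT/dt = (T_ss − T)/τ with τ = M/ṁ = 313.97 min and T_ss = T_in + Q̇/(ṁ c_p) = 39.303 °C.
Solution: T(t) = T_ss + (T₀ − T_ss) e^(−t/τ).
T(512) = 39.303 + (-26.403)·e^(−512/313.97) = 39.303 + (-26.403)·0.19578 = 34.134 °C.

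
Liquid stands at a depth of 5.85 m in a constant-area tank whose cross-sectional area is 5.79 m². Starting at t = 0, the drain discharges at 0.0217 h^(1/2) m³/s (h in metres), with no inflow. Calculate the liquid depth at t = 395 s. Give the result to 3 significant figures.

With no inflow, A dh/dt = −0.0217 √h.
∫ h^(−1/2) dh = −(0.0217/A) ∫ dt, giving 2√h = 2√h₀ − (0.0217/A) t.
√h = √5.85 − 0.0217·395/(2·5.79) = 2.4187 − 0.74020 = 1.6785.
h = 1.6785² = 2.8173 m.

2.82 m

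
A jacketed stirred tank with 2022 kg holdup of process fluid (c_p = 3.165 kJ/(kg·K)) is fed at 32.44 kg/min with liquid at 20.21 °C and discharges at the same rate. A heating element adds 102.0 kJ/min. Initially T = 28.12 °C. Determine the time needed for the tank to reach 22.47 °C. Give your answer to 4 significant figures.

M c_p dT/dt = ṁ c_p (T_in − T) + Q̇.
τ = M/ṁ = 62.3305 min; T_ss = T_in + Q̇/(ṁ c_p) = 21.2034 °C.
T(t) = T_ss + (T₀ − T_ss) e^(−t/τ). Set T = 22.47:
e^(−t/τ) = (22.47 − 21.2034)/(28.12 − 21.2034) = 0.183119
t = −62.3305 · ln(0.183119) = 105.813 min.

105.8 min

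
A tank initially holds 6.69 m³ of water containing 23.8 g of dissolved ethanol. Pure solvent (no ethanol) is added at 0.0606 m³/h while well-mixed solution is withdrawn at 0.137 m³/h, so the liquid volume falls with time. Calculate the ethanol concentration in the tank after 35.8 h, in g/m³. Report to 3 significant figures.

2.34 g/m³

Total volume: dV/dt = Q_in − Q_out = -0.076400 m³/h, so V(t) = 6.69 − 0.076400 t and V(35.8) = 3.9549 m³.
Solute balance: dm/dt = 0 − Q_out C = −Q_out m/V(t).
dm/m = −Q_out dt/(V₀ − 0.076400 t); integrating gives ln(m/m₀) = −(Q_out/(Q_in−Q_out)) ln(V/V₀).
m = m₀ (V₀/V)^(Q_out/(Q_in−Q_out)) = 23.8 × (6.69/3.9549)^(-1.7932) = 9.2726 g.
C = m/V = 9.2726/3.9549 = 2.3446 g/m³.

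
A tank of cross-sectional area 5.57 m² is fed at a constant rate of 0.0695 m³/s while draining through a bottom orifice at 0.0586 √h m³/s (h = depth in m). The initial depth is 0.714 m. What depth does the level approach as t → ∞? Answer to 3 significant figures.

1.41 m

Level balance: A dh/dt = 0.0695 − 0.0586 √h. Setting dh/dt = 0:
Q_in = 0.0586 √h_ss ⇒ √h_ss = 0.0695/0.0586 = 1.1860.
h_ss = 1.1860² = 1.4066 m. (Since h₀ = 0.714 m < h_ss, the level will rise toward this value.)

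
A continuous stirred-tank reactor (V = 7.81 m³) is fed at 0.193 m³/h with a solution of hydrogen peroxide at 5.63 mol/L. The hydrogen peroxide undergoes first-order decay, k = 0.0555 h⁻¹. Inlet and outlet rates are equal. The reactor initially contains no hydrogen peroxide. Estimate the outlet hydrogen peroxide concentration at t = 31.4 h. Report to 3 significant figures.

Accumulation = in − out − consumed: V dC/dt = Q C_in − Q C − k V C.
This is linear with rate a = Q/V + k = 0.080212 h⁻¹.
C_ss = Q C_in/(Q + kV) = 1.7345 mol/L; C(t) = C_ss + (C₀ − C_ss) e^(−a t).
C(31.4) = 1.7345 + (-1.7345)·e^(−0.080212·31.4) = 1.7345 + (-1.7345)·0.080568 = 1.5948 mol/L.

1.59 mol/L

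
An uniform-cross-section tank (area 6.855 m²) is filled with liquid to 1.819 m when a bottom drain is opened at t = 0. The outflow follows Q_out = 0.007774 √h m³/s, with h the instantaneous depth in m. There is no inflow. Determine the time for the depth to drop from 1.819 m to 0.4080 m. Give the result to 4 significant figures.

1252 s

Accumulation of liquid (constant cross-section A): A dh/dt = −0.007774 √h.
∫ h^(−1/2) dh = −(0.007774/A) ∫ dt, giving 2√h = 2√h₀ − (0.007774/A) t.
t = 2A(√h₀ − √h)/0.007774 = 2·6.855·(√1.819 − √0.4080)/0.007774
  = 13.7100 × (1.34870 − 0.638749) / 0.007774 = 1252.05 s.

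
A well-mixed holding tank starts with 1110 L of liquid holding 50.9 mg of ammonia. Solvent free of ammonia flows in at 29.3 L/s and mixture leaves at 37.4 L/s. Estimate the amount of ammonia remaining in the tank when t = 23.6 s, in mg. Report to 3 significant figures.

Let m(t) be the amount of ammonia. Volume: V(t) = V₀ + (Q_in − Q_out) t = 1110 − 8.1000 t; V(23.6) = 918.84 L.
Solute balance: dm/dt = 0 − Q_out C = −Q_out m/V(t).
dm/m = −Q_out dt/(V₀ − 8.1000 t); integrating gives ln(m/m₀) = −(Q_out/(Q_in−Q_out)) ln(V/V₀).
m = m₀ (V₀/V)^(Q_out/(Q_in−Q_out)) = 50.9 × (1110/918.84)^(-4.6173) = 21.268 mg.

21.3 mg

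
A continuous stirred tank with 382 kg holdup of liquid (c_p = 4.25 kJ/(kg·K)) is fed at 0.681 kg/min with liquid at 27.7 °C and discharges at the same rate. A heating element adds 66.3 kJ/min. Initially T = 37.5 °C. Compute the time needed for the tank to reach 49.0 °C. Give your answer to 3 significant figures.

Energy balance: M c_p dT/dt = ṁ c_p (T_in − T) + 66.3.
τ = M/ṁ = 560.94 min; T_ss = T_in + Q̇/(ṁ c_p) = 50.607 °C.
T(t) = T_ss + (T₀ − T_ss) e^(−t/τ). Set T = 49.0:
e^(−t/τ) = (49.0 − 50.607)/(37.5 − 50.607) = 0.12264
t = −560.94 · ln(0.12264) = 1177.1 min.

1180 min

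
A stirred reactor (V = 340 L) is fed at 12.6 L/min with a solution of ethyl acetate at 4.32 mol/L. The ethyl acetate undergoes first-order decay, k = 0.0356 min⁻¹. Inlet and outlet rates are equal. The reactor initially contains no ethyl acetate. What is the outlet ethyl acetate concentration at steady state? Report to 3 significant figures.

2.20 mol/L

V dC/dt = Q(C_in − C) − k V C.
Steady state (dC/dt = 0): C_ss = Q C_in/(Q + kV) = C_in/(1 + kV/Q).
C_ss = 12.6·4.32/(12.6 + 0.0356·340) = 54.432/24.704 = 2.2034 mol/L.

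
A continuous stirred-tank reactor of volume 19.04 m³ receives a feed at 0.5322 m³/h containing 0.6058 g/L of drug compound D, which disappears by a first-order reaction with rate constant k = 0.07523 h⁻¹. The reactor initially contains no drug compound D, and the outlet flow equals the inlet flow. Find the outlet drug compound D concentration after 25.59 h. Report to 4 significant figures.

Accumulation = in − out − consumed: V dC/dt = Q C_in − Q C − k V C.
dC/dt = (Q/V) C_in − (Q/V + k) C; effective rate a = Q/V + k = 0.0279517 + 0.07523 = 0.103182 h⁻¹.
C_ss = Q C_in/(Q + kV) = 0.164110 g/L; C(t) = C_ss + (C₀ − C_ss) e^(−a t).
C(25.59) = 0.164110 + (-0.164110)·e^(−0.103182·25.59) = 0.164110 + (-0.164110)·0.0713314 = 0.152404 g/L.

0.1524 g/L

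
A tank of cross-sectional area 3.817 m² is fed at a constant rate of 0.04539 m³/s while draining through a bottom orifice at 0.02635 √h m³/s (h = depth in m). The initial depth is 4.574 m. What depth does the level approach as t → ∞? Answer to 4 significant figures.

2.967 m

Level balance: A dh/dt = 0.04539 − 0.02635 √h. Setting dh/dt = 0:
Q_in = 0.02635 √h_ss ⇒ √h_ss = 0.04539/0.02635 = 1.72258.
h_ss = 1.72258² = 2.96728 m. (Since h₀ = 4.574 m > h_ss, the level will fall toward this value.)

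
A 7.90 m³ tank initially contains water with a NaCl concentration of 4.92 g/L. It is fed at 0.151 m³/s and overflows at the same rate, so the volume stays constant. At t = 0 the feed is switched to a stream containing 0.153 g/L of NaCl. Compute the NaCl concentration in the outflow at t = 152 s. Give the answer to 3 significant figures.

Transient balance on the dissolved component: V dC/dt = Q(C_in − C).
So dC/dt = (C_in − C)/τ with τ = V/Q = 7.90/0.151 = 52.318 s.
Solution: C(t) = C_in + (C₀ − C_in) e^(−t/τ).
C(152) = 0.153 + (4.92 − 0.153)·e^(−152/52.318) = 0.153 + (4.7670)·0.054731 = 0.41390 g/L.

0.414 g/L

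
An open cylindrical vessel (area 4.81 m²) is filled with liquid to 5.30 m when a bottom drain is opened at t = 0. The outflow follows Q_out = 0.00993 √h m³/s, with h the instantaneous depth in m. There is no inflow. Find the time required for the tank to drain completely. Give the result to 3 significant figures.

2230 s

Mass balance (ρ constant): A dh/dt = −0.00993 √h.
Separate and integrate: 2(√h − √h₀) = −(0.00993/A) t.
Set h = 0: 2√h₀ = (0.00993/A) t_empty ⇒ t_empty = 2A√h₀/0.00993.
t_empty = 2·4.81·√5.30/0.00993 = 9.6200·2.3022/0.00993 = 2230.3 s.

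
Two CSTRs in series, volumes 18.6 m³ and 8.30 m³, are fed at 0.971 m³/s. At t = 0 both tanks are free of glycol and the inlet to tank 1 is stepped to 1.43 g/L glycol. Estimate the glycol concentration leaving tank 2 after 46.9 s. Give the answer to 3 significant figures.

1.21 g/L

Species balance on tank i: dCᵢ/dt = (Cᵢ₋₁ − Cᵢ)/τᵢ with τᵢ = Vᵢ/Q.
τ₁ = 18.6/0.971 = 19.156 s; τ₂ = 8.30/0.971 = 8.5479 s.
Tank 1: C₁ = C_in(1 − e^(−t/τ₁)). Tank 2 (τ₁ ≠ τ₂): C₂ = C_in[1 − (τ₁ e^(−t/τ₁) − τ₂ e^(−t/τ₂))/(τ₁ − τ₂)].
At t = 46.9: e^(−t/τ₁) = 0.086433, e^(−t/τ₂) = 0.0041413.
C₂ = 1.43·[1 − (19.156·0.086433 − 8.5479·0.0041413)/(10.608)] = 1.43·0.84725 = 1.2116 g/L.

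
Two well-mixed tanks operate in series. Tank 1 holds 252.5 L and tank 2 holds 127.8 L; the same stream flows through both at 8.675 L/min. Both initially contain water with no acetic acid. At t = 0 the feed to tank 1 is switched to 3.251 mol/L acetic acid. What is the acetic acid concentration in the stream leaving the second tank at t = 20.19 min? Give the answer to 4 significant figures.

0.8075 mol/L

Each tank obeys Vᵢ dCᵢ/dt = Q(Cᵢ₋₁ − Cᵢ), so τᵢ = Vᵢ/Q.
τ₁ = 252.5/8.675 = 29.1066 min; τ₂ = 127.8/8.675 = 14.7320 min.
Tank 1: C₁ = C_in(1 − e^(−t/τ₁)). Tank 2 (τ₁ ≠ τ₂): C₂ = C_in[1 − (τ₁ e^(−t/τ₁) − τ₂ e^(−t/τ₂))/(τ₁ − τ₂)].
At t = 20.19: e^(−t/τ₁) = 0.499745, e^(−t/τ₂) = 0.253983.
C₂ = 3.251·[1 − (29.1066·0.499745 − 14.7320·0.253983)/(14.3746)] = 3.251·0.248383 = 0.807492 mol/L.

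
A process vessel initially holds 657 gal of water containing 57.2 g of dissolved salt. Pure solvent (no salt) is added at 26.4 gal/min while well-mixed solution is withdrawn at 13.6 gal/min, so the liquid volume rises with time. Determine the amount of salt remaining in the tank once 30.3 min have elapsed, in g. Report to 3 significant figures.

34.9 g

Total volume: dV/dt = Q_in − Q_out = 12.800 gal/min, so V(t) = 657 + 12.800 t and V(30.3) = 1044.8 gal.
Species balance (pure solvent in): dm/dt = −Q_out · m/V(t).
Separate: dm/m = −Q_out dt/V(t) ⇒ ln(m/m₀) = −(Q_out/(Q_in−Q_out)) ln(V/V₀).
m = m₀ (V₀/V)^(Q_out/(Q_in−Q_out)) = 57.2 × (657/1044.8)^(1.0625) = 34.940 g.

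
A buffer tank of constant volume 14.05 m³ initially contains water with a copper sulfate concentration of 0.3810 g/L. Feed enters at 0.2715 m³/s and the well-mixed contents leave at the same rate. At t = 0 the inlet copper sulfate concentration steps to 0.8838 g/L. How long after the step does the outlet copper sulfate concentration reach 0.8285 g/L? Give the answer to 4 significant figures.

114.2 s

Unsteady species balance (constant V, well mixed): V dC/dt = Q(C_in − C), so τ = V/Q = 51.7495 s.
C(t) = C_in + (C₀ − C_in) e^(−t/τ). Set C = 0.8285 and solve for t:
e^(−t/τ) = (C − C_in)/(C₀ − C_in) = (0.8285 − 0.8838)/(0.3810 − 0.8838) = 0.109984
t = −τ ln(…) = 51.7495 × 2.20742 = 114.233 s.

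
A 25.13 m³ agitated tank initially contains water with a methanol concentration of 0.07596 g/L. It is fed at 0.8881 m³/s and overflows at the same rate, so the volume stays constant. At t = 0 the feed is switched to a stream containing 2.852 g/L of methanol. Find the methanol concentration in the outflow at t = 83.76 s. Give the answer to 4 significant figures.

Species balance on the tank: V dC/dt = Q(C_in − C).
So dC/dt = (C_in − C)/τ with τ = V/Q = 25.13/0.8881 = 28.2964 s.
Solution: C(t) = C_in + (C₀ − C_in) e^(−t/τ).
C(83.76) = 2.852 + (0.07596 − 2.852)·e^(−83.76/28.2964) = 2.852 + (-2.77604)·0.0518139 = 2.70816 g/L.

2.708 g/L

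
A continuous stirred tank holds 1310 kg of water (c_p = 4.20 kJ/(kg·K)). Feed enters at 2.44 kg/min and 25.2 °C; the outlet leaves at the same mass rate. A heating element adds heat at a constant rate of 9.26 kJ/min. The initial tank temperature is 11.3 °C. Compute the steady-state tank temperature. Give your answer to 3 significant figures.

26.1 °C

M c_p dT/dt = ṁ c_p (T_in − T) + Q̇.
At steady state dT/dt = 0 ⇒ T_ss = T_in + Q̇/(ṁ c_p) = 25.2 + 9.26/(2.44·4.20) = 26.104 °C.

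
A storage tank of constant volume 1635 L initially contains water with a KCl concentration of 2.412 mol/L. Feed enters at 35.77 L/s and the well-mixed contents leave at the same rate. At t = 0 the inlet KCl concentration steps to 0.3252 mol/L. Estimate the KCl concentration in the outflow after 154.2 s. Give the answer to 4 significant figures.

0.3967 mol/L

Accumulation = in − out for the solute gives V dC/dt = Q(C_in − C).
Time constant τ = V/Q = 1635/35.77 = 45.7087 s.
This is linear first-order; C(t) = C_in + (C₀ − C_in) e^(−t/τ).
C(154.2) = 0.3252 + (2.412 − 0.3252)·e^(−154.2/45.7087) = 0.3252 + (2.08680)·0.0342682 = 0.396711 mol/L.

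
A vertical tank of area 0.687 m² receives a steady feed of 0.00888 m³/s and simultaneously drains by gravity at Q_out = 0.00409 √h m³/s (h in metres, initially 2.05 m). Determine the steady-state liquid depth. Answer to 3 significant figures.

A dh/dt = Q_in − 0.00409 √h. Steady state requires inflow = outflow:
Q_in = 0.00409 √h_ss ⇒ √h_ss = 0.00888/0.00409 = 2.1711.
h_ss = 2.1711² = 4.7139 m. (Since h₀ = 2.05 m < h_ss, the level will rise toward this value.)

4.71 m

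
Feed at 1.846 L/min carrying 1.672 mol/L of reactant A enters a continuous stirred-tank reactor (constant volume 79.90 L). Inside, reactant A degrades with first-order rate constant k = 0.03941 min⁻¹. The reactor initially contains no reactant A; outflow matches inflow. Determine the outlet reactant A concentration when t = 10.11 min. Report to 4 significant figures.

0.2895 mol/L

V dC/dt = Q(C_in − C) − k V C.
This is linear with rate a = Q/V + k = 0.0625139 min⁻¹.
C_ss = Q C_in/(Q + kV) = 0.617938 mol/L; C(t) = C_ss + (C₀ − C_ss) e^(−a t).
C(10.11) = 0.617938 + (-0.617938)·e^(−0.0625139·10.11) = 0.617938 + (-0.617938)·0.531520 = 0.289492 mol/L.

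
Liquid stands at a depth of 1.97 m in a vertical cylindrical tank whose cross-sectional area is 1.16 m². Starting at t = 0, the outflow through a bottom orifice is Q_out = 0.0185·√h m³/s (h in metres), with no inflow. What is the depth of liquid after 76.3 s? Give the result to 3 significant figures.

A dh/dt = −Q_out = −0.0185 √h.
This is separable: 2 d(√h)/dt = −0.0185/A, so √h = √h₀ − (0.0185/(2A)) t.
√h = √1.97 − 0.0185·76.3/(2·1.16) = 1.4036 − 0.60843 = 0.79514.
h = 0.79514² = 0.63225 m.

0.632 m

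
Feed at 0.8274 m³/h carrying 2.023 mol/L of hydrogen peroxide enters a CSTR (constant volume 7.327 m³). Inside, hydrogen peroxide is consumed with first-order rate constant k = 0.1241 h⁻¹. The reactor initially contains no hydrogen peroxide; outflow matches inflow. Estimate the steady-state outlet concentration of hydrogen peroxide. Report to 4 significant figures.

0.9638 mol/L

Accumulation = in − out − consumed: V dC/dt = Q C_in − Q C − k V C.
At steady state: 0 = Q C_in − (Q + kV) C_ss, so C_ss = Q C_in/(Q + kV).
C_ss = 0.8274·2.023/(0.8274 + 0.1241·7.327) = 1.67383/1.73668 = 0.963810 mol/L.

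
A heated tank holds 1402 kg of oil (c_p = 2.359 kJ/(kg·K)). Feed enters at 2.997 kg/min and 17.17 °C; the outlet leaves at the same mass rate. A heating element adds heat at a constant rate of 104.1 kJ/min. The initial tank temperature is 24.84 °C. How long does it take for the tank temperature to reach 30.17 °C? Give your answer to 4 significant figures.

Unsteady energy balance on the tank contents: M c_p dT/dt = ṁ c_p (T_in − T) + 104.1.
τ = M/ṁ = 467.801 min; T_ss = T_in + Q̇/(ṁ c_p) = 31.8943 °C.
T(t) = T_ss + (T₀ − T_ss) e^(−t/τ). Set T = 30.17:
e^(−t/τ) = (30.17 − 31.8943)/(24.84 − 31.8943) = 0.244438
t = −467.801 · ln(0.244438) = 659.036 min.

659.0 min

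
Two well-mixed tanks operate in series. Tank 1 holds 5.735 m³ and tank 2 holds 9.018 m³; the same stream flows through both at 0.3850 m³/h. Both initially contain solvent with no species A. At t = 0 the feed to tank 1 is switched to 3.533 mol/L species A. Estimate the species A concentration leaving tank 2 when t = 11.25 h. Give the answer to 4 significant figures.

Each tank obeys Vᵢ dCᵢ/dt = Q(Cᵢ₋₁ − Cᵢ), so τᵢ = Vᵢ/Q.
τ₁ = 5.735/0.3850 = 14.8961 h; τ₂ = 9.018/0.3850 = 23.4234 h.
Solving the cascade with C₁(0)=C₂(0)=0 gives C₂(t) = C_in[1 − (τ₁ e^(−t/τ₁) − τ₂ e^(−t/τ₂))/(τ₁ − τ₂)].
At t = 11.25: e^(−t/τ₁) = 0.469902, e^(−t/τ₂) = 0.618604.
C₂ = 3.533·[1 − (14.8961·0.469902 − 23.4234·0.618604)/(-8.52727)] = 3.533·0.121631 = 0.429722 mol/L.

0.4297 mol/L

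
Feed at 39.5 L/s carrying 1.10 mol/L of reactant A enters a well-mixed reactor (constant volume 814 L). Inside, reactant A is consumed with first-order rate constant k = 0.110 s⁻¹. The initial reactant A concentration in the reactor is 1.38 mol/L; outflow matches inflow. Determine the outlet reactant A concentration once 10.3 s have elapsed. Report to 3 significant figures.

Accumulation = in − out − consumed: V dC/dt = Q C_in − Q C − k V C.
dC/dt = (Q/V) C_in − (Q/V + k) C; effective rate a = Q/V + k = 0.048526 + 0.110 = 0.15853 s⁻¹.
C_ss = Q C_in/(Q + kV) = 0.33672 mol/L; C(t) = C_ss + (C₀ − C_ss) e^(−a t).
C(10.3) = 0.33672 + (1.0433)·e^(−0.15853·10.3) = 0.33672 + (1.0433)·0.19538 = 0.54055 mol/L.

0.541 mol/L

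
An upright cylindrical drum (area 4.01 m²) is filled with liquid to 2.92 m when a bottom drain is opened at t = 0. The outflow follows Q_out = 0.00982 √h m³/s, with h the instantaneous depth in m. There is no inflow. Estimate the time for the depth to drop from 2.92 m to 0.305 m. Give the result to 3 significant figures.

Volume balance on the tank: A dh/dt = −0.00982 √h.
∫ h^(−1/2) dh = −(0.00982/A) ∫ dt, giving 2√h = 2√h₀ − (0.00982/A) t.
t = 2A(√h₀ − √h)/0.00982 = 2·4.01·(√2.92 − √0.305)/0.00982
  = 8.0200 × (1.7088 − 0.55227) / 0.00982 = 944.54 s.

945 s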